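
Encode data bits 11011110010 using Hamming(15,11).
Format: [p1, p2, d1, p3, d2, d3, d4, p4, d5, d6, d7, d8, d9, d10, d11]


Parity bits: p1=1, p2=1, p3=1, p4=0

111110101110010


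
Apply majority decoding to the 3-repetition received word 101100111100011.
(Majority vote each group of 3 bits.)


Groups: 101, 100, 111, 100, 011
Majority votes: 10101

10101


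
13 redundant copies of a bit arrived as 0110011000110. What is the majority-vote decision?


Ones: 6 out of 13
Threshold: 7

0 (6/13 voted 1)


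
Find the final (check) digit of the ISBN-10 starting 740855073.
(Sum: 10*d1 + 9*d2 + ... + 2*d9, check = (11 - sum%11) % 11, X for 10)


Weighted sum: 244
244 mod 11 = 2

Check digit: 9


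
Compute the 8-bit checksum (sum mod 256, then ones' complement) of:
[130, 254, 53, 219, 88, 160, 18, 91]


Sum = 1013 mod 256 = 245
Complement = 10

10


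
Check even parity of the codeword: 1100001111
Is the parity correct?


Number of 1s: 6

Yes, parity is correct (6 ones)


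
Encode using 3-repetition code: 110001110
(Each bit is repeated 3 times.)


Each bit -> 3 copies

111111000000000111111111000


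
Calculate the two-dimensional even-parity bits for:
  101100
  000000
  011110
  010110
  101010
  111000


Row parities: 100111
Column parities: 110110

Row P: 100111, Col P: 110110, Corner: 0


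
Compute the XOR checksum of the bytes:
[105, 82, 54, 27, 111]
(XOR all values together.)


XOR chain: 105 ^ 82 ^ 54 ^ 27 ^ 111 = 121

121


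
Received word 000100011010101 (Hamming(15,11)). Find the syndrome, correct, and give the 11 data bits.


Syndrome = 12: error at position 12

Data: 00001011101 (corrected bit 12)


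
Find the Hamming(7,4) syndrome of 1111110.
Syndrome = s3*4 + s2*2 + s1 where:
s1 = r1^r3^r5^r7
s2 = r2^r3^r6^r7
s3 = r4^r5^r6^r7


s1=1, s2=1, s3=1

Syndrome = 7 (error at position 7)


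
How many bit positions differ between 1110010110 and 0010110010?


XOR: 1100100100
Count of 1s: 4

4


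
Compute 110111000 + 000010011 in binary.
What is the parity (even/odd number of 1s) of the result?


110111000 = 440
000010011 = 19
Sum = 459 = 111001011
1s count = 6

even parity (6 ones in 111001011)


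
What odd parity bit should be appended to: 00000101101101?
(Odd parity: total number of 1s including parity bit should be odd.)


Number of 1s in data: 6
Parity bit: 1

1


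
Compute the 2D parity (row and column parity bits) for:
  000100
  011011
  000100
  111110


Row parities: 1011
Column parities: 100101

Row P: 1011, Col P: 100101, Corner: 1


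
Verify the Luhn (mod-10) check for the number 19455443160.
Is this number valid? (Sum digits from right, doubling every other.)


Luhn sum = 42
42 mod 10 = 2

Invalid (Luhn sum mod 10 = 2)


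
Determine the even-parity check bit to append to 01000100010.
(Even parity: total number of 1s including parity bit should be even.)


Number of 1s in data: 3
Parity bit: 1

1


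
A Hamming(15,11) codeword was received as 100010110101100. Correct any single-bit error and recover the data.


Syndrome = 0: no error detected

Data: 01010101100 (no errors)


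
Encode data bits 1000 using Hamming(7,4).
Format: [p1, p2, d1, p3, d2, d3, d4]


Parity bits: p1=1, p2=1, p3=0

1110000


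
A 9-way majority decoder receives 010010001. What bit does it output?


Ones: 3 out of 9
Threshold: 5

0 (3/9 voted 1)


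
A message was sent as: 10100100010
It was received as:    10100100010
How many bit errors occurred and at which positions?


XOR: 00000000000

0 errors (received matches sent)


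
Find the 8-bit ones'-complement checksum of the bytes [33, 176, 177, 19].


Sum = 405 mod 256 = 149
Complement = 106

106


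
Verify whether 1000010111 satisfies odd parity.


Number of 1s: 5

Yes, parity is correct (5 ones)


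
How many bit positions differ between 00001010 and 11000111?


XOR: 11001101
Count of 1s: 5

5


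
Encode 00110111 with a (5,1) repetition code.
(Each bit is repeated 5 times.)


Each bit -> 5 copies

0000000000111111111100000111111111111111


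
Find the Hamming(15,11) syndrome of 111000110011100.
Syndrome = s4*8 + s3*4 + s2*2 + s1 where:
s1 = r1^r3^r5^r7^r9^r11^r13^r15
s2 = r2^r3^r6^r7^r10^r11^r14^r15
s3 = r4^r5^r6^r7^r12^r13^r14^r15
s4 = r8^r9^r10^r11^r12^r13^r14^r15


s1=1, s2=0, s3=1, s4=0

Syndrome = 5 (error at position 5)


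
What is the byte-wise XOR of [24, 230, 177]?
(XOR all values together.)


XOR chain: 24 ^ 230 ^ 177 = 79

79


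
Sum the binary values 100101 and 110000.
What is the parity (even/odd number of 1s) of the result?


100101 = 37
110000 = 48
Sum = 85 = 1010101
1s count = 4

even parity (4 ones in 1010101)


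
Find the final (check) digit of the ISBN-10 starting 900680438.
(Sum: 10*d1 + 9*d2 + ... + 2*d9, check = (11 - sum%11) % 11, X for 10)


Weighted sum: 221
221 mod 11 = 1

Check digit: X


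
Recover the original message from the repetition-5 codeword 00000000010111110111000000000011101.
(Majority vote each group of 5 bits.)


Groups: 00000, 00001, 01111, 10111, 00000, 00000, 11101
Majority votes: 0011001

0011001


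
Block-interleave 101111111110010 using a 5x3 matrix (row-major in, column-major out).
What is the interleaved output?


Matrix:
  101
  111
  111
  110
  010
Read columns: 111100111111100

111100111111100


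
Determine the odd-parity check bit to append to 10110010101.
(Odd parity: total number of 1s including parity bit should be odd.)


Number of 1s in data: 6
Parity bit: 1

1


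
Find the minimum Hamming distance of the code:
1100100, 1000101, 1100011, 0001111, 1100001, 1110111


Comparing all pairs, minimum distance: 1
Can detect 0 errors, correct 0 errors

1


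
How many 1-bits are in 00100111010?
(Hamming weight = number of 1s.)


Counting 1s in 00100111010

5


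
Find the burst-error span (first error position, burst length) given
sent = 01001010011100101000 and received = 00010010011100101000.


XOR: 01011000000000000000

Burst at position 1, length 4


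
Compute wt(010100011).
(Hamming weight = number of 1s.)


Counting 1s in 010100011

4


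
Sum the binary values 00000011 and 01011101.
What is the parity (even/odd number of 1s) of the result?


00000011 = 3
01011101 = 93
Sum = 96 = 1100000
1s count = 2

even parity (2 ones in 1100000)


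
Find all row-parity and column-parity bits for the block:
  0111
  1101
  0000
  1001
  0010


Row parities: 11001
Column parities: 0001

Row P: 11001, Col P: 0001, Corner: 1


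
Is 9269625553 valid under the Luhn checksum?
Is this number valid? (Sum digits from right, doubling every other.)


Luhn sum = 38
38 mod 10 = 8

Invalid (Luhn sum mod 10 = 8)


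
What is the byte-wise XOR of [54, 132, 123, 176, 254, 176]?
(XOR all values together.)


XOR chain: 54 ^ 132 ^ 123 ^ 176 ^ 254 ^ 176 = 55

55


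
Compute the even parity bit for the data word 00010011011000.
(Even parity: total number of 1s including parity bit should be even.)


Number of 1s in data: 5
Parity bit: 1

1


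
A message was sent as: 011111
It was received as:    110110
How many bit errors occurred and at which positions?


XOR: 101001

3 error(s) at position(s): 0, 2, 5


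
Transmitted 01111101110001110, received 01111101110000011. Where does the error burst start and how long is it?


XOR: 00000000000001101

Burst at position 13, length 4


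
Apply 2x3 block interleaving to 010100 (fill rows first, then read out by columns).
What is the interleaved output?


Matrix:
  010
  100
Read columns: 011000

011000


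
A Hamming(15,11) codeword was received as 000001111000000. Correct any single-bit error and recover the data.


Syndrome = 0: no error detected

Data: 00111000000 (no errors)


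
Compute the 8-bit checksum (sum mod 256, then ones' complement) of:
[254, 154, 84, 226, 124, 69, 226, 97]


Sum = 1234 mod 256 = 210
Complement = 45

45


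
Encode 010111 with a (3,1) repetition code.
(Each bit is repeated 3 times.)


Each bit -> 3 copies

000111000111111111


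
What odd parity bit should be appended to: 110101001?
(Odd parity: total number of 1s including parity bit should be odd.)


Number of 1s in data: 5
Parity bit: 0

0


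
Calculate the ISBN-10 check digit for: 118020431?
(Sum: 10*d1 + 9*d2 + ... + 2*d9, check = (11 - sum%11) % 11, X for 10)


Weighted sum: 122
122 mod 11 = 1

Check digit: X


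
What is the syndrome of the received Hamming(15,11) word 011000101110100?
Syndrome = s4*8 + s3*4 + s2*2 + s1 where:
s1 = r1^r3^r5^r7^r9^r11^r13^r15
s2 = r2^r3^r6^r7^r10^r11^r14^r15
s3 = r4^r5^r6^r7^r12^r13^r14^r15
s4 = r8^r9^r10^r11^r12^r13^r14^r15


s1=1, s2=1, s3=0, s4=0

Syndrome = 3 (error at position 3)


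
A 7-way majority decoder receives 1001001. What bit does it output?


Ones: 3 out of 7
Threshold: 4

0 (3/7 voted 1)


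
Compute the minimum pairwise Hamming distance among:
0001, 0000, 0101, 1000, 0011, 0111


Comparing all pairs, minimum distance: 1
Can detect 0 errors, correct 0 errors

1


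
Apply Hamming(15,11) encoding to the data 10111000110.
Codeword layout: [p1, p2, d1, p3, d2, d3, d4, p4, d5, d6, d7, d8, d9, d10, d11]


Parity bits: p1=0, p2=0, p3=0, p4=1

001001111000110


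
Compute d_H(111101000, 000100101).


XOR: 111001101
Count of 1s: 6

6


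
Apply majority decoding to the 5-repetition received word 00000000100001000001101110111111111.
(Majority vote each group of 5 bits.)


Groups: 00000, 00010, 00010, 00001, 10111, 01111, 11111
Majority votes: 0000111

0000111


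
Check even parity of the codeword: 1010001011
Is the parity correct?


Number of 1s: 5

No, parity error (5 ones)


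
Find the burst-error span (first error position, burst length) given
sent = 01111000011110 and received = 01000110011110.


XOR: 00111110000000

Burst at position 2, length 5


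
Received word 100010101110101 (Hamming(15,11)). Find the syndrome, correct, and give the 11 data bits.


Syndrome = 9: error at position 9

Data: 01010110101 (corrected bit 9)


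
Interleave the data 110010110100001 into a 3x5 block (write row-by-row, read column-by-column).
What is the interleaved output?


Matrix:
  11001
  01101
  00001
Read columns: 100110010000111

100110010000111


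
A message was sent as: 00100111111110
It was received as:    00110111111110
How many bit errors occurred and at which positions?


XOR: 00010000000000

1 error(s) at position(s): 3


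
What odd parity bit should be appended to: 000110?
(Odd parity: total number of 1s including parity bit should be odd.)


Number of 1s in data: 2
Parity bit: 1

1


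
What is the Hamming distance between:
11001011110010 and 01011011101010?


XOR: 10010000011000
Count of 1s: 4

4


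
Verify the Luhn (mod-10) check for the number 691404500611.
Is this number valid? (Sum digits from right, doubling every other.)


Luhn sum = 32
32 mod 10 = 2

Invalid (Luhn sum mod 10 = 2)


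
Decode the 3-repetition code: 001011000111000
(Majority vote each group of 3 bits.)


Groups: 001, 011, 000, 111, 000
Majority votes: 01010

01010


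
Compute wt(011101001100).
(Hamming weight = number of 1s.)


Counting 1s in 011101001100

6


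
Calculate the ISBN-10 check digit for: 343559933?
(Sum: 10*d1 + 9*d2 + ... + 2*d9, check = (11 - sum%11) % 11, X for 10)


Weighted sum: 251
251 mod 11 = 9

Check digit: 2


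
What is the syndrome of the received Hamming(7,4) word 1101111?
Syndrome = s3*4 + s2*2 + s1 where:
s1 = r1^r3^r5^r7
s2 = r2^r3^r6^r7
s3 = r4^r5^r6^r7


s1=1, s2=1, s3=0

Syndrome = 3 (error at position 3)


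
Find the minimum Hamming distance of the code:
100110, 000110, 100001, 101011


Comparing all pairs, minimum distance: 1
Can detect 0 errors, correct 0 errors

1


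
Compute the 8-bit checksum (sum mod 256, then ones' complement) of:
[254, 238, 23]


Sum = 515 mod 256 = 3
Complement = 252

252


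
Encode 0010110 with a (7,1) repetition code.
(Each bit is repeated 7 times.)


Each bit -> 7 copies

0000000000000011111110000000111111111111110000000


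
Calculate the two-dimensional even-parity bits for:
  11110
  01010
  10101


Row parities: 001
Column parities: 00001

Row P: 001, Col P: 00001, Corner: 1


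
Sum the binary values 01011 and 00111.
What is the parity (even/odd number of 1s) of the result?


01011 = 11
00111 = 7
Sum = 18 = 10010
1s count = 2

even parity (2 ones in 10010)


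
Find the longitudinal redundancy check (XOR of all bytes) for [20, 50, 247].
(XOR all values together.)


XOR chain: 20 ^ 50 ^ 247 = 209

209


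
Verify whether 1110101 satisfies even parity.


Number of 1s: 5

No, parity error (5 ones)


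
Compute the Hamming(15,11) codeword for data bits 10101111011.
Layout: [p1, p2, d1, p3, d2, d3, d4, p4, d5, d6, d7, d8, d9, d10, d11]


Parity bits: p1=0, p2=0, p3=0, p4=0

001001001111011


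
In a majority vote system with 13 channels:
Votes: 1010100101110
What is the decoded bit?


Ones: 7 out of 13
Threshold: 7

1 (7/13 voted 1)


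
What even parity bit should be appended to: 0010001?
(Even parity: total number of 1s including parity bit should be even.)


Number of 1s in data: 2
Parity bit: 0

0


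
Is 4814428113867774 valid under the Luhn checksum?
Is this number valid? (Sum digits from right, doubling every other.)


Luhn sum = 79
79 mod 10 = 9

Invalid (Luhn sum mod 10 = 9)


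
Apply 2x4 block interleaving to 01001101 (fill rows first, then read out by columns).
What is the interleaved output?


Matrix:
  0100
  1101
Read columns: 01110001

01110001


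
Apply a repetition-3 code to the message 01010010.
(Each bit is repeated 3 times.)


Each bit -> 3 copies

000111000111000000111000


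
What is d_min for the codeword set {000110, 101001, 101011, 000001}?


Comparing all pairs, minimum distance: 1
Can detect 0 errors, correct 0 errors

1


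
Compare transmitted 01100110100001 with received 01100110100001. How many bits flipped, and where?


XOR: 00000000000000

0 errors (received matches sent)


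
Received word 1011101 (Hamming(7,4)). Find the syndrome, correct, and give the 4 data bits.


Syndrome = 4: error at position 4

Data: 1101 (corrected bit 4)


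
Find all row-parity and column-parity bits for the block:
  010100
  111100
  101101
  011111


Row parities: 0001
Column parities: 011010

Row P: 0001, Col P: 011010, Corner: 1


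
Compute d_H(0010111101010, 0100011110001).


XOR: 0110100011011
Count of 1s: 7

7


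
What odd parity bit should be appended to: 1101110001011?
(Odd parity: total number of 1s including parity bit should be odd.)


Number of 1s in data: 8
Parity bit: 1

1


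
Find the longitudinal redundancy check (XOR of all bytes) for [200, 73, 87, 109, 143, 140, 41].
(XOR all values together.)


XOR chain: 200 ^ 73 ^ 87 ^ 109 ^ 143 ^ 140 ^ 41 = 145

145


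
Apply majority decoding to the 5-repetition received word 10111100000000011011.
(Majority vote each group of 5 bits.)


Groups: 10111, 10000, 00000, 11011
Majority votes: 1001

1001


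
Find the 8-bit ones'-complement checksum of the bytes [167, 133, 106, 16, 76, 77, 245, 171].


Sum = 991 mod 256 = 223
Complement = 32

32


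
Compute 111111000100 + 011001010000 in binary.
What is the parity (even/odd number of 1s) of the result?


111111000100 = 4036
011001010000 = 1616
Sum = 5652 = 1011000010100
1s count = 5

odd parity (5 ones in 1011000010100)


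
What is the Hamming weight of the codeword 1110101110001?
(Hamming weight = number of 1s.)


Counting 1s in 1110101110001

8


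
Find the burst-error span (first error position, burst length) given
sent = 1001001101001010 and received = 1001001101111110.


XOR: 0000000000110100

Burst at position 10, length 4


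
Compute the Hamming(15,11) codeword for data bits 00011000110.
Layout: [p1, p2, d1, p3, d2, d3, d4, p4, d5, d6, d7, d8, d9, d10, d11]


Parity bits: p1=1, p2=0, p3=1, p4=1

100100111000110


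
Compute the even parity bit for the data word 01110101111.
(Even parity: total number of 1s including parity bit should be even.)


Number of 1s in data: 8
Parity bit: 0

0


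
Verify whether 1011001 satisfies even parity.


Number of 1s: 4

Yes, parity is correct (4 ones)


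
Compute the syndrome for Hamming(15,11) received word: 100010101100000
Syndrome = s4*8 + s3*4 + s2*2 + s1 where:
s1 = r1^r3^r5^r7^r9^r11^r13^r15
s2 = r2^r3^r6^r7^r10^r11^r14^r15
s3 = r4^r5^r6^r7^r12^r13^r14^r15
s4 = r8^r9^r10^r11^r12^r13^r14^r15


s1=0, s2=0, s3=0, s4=0

Syndrome = 0 (no error)


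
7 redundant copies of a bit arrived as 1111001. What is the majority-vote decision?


Ones: 5 out of 7
Threshold: 4

1 (5/7 voted 1)


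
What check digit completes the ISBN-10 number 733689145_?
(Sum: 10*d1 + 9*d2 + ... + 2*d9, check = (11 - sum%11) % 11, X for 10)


Weighted sum: 282
282 mod 11 = 7

Check digit: 4


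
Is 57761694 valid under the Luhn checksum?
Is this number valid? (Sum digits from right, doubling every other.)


Luhn sum = 40
40 mod 10 = 0

Valid (Luhn sum mod 10 = 0)


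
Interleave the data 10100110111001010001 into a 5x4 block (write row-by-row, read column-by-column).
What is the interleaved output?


Matrix:
  1010
  0110
  1110
  0101
  0001
Read columns: 10100011101110000011

10100011101110000011


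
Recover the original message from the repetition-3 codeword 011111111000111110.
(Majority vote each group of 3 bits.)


Groups: 011, 111, 111, 000, 111, 110
Majority votes: 111011

111011


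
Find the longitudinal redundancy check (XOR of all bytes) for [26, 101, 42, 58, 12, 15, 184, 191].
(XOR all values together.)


XOR chain: 26 ^ 101 ^ 42 ^ 58 ^ 12 ^ 15 ^ 184 ^ 191 = 107

107


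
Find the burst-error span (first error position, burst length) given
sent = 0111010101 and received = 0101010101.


XOR: 0010000000

Burst at position 2, length 1


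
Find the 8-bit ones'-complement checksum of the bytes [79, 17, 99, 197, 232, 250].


Sum = 874 mod 256 = 106
Complement = 149

149


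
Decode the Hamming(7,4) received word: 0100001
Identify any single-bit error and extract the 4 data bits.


Syndrome = 5: error at position 5

Data: 0101 (corrected bit 5)


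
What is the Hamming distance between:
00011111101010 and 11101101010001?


XOR: 11110010111011
Count of 1s: 10

10


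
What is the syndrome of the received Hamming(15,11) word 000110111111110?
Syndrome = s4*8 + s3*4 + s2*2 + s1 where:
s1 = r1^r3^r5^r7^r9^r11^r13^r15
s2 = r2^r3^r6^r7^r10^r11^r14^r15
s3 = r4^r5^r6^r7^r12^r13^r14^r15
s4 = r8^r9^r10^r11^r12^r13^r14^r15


s1=1, s2=0, s3=0, s4=1

Syndrome = 9 (error at position 9)


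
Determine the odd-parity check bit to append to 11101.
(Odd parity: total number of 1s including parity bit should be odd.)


Number of 1s in data: 4
Parity bit: 1

1


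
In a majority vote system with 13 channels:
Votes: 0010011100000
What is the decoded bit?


Ones: 4 out of 13
Threshold: 7

0 (4/13 voted 1)


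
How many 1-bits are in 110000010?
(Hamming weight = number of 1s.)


Counting 1s in 110000010

3


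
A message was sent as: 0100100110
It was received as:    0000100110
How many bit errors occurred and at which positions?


XOR: 0100000000

1 error(s) at position(s): 1


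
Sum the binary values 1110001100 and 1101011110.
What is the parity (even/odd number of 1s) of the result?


1110001100 = 908
1101011110 = 862
Sum = 1770 = 11011101010
1s count = 7

odd parity (7 ones in 11011101010)


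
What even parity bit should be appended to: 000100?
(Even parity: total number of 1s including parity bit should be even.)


Number of 1s in data: 1
Parity bit: 1

1


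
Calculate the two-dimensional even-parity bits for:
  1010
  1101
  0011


Row parities: 010
Column parities: 0100

Row P: 010, Col P: 0100, Corner: 1


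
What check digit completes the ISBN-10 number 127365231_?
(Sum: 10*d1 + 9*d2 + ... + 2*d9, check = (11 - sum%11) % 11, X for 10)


Weighted sum: 185
185 mod 11 = 9

Check digit: 2


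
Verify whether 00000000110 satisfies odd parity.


Number of 1s: 2

No, parity error (2 ones)


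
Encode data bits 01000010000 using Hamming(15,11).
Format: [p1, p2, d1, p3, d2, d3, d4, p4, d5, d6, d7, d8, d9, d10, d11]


Parity bits: p1=0, p2=1, p3=1, p4=1

010110010010000


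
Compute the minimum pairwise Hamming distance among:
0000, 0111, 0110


Comparing all pairs, minimum distance: 1
Can detect 0 errors, correct 0 errors

1


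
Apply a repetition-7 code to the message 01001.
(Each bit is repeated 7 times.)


Each bit -> 7 copies

00000001111111000000000000001111111


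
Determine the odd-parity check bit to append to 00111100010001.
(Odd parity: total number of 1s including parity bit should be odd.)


Number of 1s in data: 6
Parity bit: 1

1


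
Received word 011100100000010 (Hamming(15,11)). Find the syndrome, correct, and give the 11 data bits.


Syndrome = 12: error at position 12

Data: 10010001010 (corrected bit 12)


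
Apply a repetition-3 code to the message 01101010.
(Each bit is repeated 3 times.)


Each bit -> 3 copies

000111111000111000111000


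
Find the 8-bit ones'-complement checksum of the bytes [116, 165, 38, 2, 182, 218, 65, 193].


Sum = 979 mod 256 = 211
Complement = 44

44


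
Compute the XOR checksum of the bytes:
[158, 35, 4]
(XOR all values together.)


XOR chain: 158 ^ 35 ^ 4 = 185

185


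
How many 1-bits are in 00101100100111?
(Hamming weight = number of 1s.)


Counting 1s in 00101100100111

7


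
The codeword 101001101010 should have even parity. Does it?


Number of 1s: 6

Yes, parity is correct (6 ones)


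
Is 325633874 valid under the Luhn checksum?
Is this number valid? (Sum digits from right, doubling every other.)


Luhn sum = 41
41 mod 10 = 1

Invalid (Luhn sum mod 10 = 1)


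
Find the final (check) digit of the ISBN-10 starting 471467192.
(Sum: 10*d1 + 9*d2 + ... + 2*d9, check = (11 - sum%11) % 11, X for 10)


Weighted sum: 245
245 mod 11 = 3

Check digit: 8


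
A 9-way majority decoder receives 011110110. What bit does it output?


Ones: 6 out of 9
Threshold: 5

1 (6/9 voted 1)


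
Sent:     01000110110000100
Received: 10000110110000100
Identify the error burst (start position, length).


XOR: 11000000000000000

Burst at position 0, length 2


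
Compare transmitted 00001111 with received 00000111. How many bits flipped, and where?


XOR: 00001000

1 error(s) at position(s): 4


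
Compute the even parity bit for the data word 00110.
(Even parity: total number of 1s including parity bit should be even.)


Number of 1s in data: 2
Parity bit: 0

0


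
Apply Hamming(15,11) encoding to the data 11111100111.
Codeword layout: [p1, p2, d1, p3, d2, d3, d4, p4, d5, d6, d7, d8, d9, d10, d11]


Parity bits: p1=0, p2=0, p3=0, p4=1

001011111100111


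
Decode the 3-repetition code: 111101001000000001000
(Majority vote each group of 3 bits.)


Groups: 111, 101, 001, 000, 000, 001, 000
Majority votes: 1100000

1100000


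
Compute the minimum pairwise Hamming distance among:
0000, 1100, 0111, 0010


Comparing all pairs, minimum distance: 1
Can detect 0 errors, correct 0 errors

1


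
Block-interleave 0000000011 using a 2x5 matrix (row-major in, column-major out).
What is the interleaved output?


Matrix:
  00000
  00011
Read columns: 0000000101

0000000101


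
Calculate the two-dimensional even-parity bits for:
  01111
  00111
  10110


Row parities: 011
Column parities: 11110

Row P: 011, Col P: 11110, Corner: 0


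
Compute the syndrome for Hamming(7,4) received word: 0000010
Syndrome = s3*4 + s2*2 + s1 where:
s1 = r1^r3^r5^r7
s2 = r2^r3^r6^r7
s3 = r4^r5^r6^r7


s1=0, s2=1, s3=1

Syndrome = 6 (error at position 6)


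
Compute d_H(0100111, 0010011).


XOR: 0110100
Count of 1s: 3

3


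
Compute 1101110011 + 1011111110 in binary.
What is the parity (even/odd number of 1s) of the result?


1101110011 = 883
1011111110 = 766
Sum = 1649 = 11001110001
1s count = 6

even parity (6 ones in 11001110001)


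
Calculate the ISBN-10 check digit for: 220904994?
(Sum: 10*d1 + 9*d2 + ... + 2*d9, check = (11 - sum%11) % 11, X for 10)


Weighted sum: 192
192 mod 11 = 5

Check digit: 6


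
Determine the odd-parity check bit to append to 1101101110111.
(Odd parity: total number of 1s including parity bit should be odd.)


Number of 1s in data: 10
Parity bit: 1

1


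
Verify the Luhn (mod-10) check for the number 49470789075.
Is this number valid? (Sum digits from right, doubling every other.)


Luhn sum = 54
54 mod 10 = 4

Invalid (Luhn sum mod 10 = 4)


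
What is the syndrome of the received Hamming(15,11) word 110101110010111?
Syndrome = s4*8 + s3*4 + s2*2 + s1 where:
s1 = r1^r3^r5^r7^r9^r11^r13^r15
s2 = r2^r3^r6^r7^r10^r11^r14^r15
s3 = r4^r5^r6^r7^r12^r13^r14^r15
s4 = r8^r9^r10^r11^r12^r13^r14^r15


s1=1, s2=0, s3=0, s4=1

Syndrome = 9 (error at position 9)


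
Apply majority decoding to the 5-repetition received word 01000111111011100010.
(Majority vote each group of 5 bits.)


Groups: 01000, 11111, 10111, 00010
Majority votes: 0110

0110


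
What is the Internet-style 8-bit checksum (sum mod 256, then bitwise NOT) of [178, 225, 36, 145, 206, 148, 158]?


Sum = 1096 mod 256 = 72
Complement = 183

183


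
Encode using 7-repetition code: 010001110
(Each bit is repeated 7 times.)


Each bit -> 7 copies

000000011111110000000000000000000001111111111111111111110000000


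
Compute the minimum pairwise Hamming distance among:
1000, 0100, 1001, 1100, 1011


Comparing all pairs, minimum distance: 1
Can detect 0 errors, correct 0 errors

1


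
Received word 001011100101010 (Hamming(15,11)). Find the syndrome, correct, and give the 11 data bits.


Syndrome = 15: error at position 15

Data: 11110101011 (corrected bit 15)


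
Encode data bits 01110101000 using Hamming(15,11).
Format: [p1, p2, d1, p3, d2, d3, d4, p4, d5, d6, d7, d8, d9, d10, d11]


Parity bits: p1=0, p2=1, p3=0, p4=0

010011100101000


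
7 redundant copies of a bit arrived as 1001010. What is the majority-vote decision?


Ones: 3 out of 7
Threshold: 4

0 (3/7 voted 1)


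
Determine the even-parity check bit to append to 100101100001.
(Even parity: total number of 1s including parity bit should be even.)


Number of 1s in data: 5
Parity bit: 1

1


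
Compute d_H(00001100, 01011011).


XOR: 01010111
Count of 1s: 5

5


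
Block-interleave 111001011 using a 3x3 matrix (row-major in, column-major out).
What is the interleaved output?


Matrix:
  111
  001
  011
Read columns: 100101111

100101111


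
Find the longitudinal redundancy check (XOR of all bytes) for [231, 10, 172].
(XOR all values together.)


XOR chain: 231 ^ 10 ^ 172 = 65

65


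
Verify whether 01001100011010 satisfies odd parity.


Number of 1s: 6

No, parity error (6 ones)


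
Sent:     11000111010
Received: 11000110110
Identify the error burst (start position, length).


XOR: 00000001100

Burst at position 7, length 2


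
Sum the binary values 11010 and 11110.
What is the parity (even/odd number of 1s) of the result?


11010 = 26
11110 = 30
Sum = 56 = 111000
1s count = 3

odd parity (3 ones in 111000)


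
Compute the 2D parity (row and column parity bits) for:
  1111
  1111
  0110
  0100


Row parities: 0001
Column parities: 0010

Row P: 0001, Col P: 0010, Corner: 1


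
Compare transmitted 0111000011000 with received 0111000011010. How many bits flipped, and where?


XOR: 0000000000010

1 error(s) at position(s): 11


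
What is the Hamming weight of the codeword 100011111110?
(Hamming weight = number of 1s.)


Counting 1s in 100011111110

8


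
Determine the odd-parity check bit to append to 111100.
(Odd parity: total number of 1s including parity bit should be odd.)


Number of 1s in data: 4
Parity bit: 1

1


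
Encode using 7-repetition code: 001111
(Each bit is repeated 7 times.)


Each bit -> 7 copies

000000000000001111111111111111111111111111


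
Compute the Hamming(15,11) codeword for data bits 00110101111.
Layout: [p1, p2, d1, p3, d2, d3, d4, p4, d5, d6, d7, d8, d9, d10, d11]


Parity bits: p1=1, p2=1, p3=0, p4=1

110001110101111


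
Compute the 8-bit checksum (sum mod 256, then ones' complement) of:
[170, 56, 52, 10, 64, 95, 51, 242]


Sum = 740 mod 256 = 228
Complement = 27

27


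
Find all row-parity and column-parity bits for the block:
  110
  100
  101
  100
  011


Row parities: 01010
Column parities: 000

Row P: 01010, Col P: 000, Corner: 0


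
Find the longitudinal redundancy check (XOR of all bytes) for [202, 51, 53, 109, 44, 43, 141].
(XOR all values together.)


XOR chain: 202 ^ 51 ^ 53 ^ 109 ^ 44 ^ 43 ^ 141 = 43

43


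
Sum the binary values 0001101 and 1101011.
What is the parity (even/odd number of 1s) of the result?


0001101 = 13
1101011 = 107
Sum = 120 = 1111000
1s count = 4

even parity (4 ones in 1111000)


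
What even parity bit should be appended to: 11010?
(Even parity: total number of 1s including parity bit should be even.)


Number of 1s in data: 3
Parity bit: 1

1


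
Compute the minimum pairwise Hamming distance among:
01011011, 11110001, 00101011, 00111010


Comparing all pairs, minimum distance: 2
Can detect 1 errors, correct 0 errors

2


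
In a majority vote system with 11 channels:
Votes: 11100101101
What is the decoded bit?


Ones: 7 out of 11
Threshold: 6

1 (7/11 voted 1)


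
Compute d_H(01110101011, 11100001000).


XOR: 10010100011
Count of 1s: 5

5


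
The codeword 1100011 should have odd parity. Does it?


Number of 1s: 4

No, parity error (4 ones)


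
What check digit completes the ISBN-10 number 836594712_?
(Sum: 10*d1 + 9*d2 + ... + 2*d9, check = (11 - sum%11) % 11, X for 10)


Weighted sum: 299
299 mod 11 = 2

Check digit: 9


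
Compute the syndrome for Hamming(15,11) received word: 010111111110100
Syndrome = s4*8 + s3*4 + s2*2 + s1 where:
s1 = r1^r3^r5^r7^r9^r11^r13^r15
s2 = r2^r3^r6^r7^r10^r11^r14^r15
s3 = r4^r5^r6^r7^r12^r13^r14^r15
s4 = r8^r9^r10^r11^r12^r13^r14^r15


s1=1, s2=1, s3=1, s4=1

Syndrome = 15 (error at position 15)


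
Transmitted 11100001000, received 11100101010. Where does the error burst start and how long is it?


XOR: 00000100010

Burst at position 5, length 5


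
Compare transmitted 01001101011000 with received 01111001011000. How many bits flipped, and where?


XOR: 00110100000000

3 error(s) at position(s): 2, 3, 5


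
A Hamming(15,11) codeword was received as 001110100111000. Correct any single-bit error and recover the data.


Syndrome = 8: error at position 8

Data: 11010111000 (corrected bit 8)


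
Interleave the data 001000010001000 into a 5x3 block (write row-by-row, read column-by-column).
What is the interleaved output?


Matrix:
  001
  000
  010
  001
  000
Read columns: 000000010010010

000000010010010


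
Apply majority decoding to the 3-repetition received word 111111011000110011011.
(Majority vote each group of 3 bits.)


Groups: 111, 111, 011, 000, 110, 011, 011
Majority votes: 1110111

1110111


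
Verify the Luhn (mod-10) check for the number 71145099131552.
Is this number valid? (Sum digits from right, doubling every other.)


Luhn sum = 46
46 mod 10 = 6

Invalid (Luhn sum mod 10 = 6)


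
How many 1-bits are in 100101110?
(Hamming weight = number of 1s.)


Counting 1s in 100101110

5


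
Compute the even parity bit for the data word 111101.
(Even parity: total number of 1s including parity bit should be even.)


Number of 1s in data: 5
Parity bit: 1

1


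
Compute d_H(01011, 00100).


XOR: 01111
Count of 1s: 4

4


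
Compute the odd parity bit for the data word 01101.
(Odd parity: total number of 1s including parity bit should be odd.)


Number of 1s in data: 3
Parity bit: 0

0


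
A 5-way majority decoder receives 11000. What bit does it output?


Ones: 2 out of 5
Threshold: 3

0 (2/5 voted 1)


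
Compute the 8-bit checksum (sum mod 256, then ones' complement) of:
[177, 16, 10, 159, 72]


Sum = 434 mod 256 = 178
Complement = 77

77


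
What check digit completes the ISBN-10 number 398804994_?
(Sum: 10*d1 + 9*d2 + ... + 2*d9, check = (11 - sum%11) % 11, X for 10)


Weighted sum: 322
322 mod 11 = 3

Check digit: 8


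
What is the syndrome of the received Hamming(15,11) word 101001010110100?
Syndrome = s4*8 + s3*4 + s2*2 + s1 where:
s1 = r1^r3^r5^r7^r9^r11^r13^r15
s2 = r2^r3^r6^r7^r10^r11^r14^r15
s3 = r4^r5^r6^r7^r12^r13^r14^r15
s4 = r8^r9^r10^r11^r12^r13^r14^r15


s1=0, s2=0, s3=0, s4=0

Syndrome = 0 (no error)


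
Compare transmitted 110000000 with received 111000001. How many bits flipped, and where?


XOR: 001000001

2 error(s) at position(s): 2, 8


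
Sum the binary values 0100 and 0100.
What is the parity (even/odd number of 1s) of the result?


0100 = 4
0100 = 4
Sum = 8 = 1000
1s count = 1

odd parity (1 ones in 1000)


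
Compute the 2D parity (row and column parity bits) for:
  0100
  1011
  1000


Row parities: 111
Column parities: 0111

Row P: 111, Col P: 0111, Corner: 1


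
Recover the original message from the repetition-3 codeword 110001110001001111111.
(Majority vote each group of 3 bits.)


Groups: 110, 001, 110, 001, 001, 111, 111
Majority votes: 1010011

1010011


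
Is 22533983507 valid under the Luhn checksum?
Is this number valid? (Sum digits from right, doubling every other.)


Luhn sum = 55
55 mod 10 = 5

Invalid (Luhn sum mod 10 = 5)


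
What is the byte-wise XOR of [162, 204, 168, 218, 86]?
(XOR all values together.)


XOR chain: 162 ^ 204 ^ 168 ^ 218 ^ 86 = 74

74


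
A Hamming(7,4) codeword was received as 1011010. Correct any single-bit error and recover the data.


Syndrome = 0: no error detected

Data: 1010 (no errors)


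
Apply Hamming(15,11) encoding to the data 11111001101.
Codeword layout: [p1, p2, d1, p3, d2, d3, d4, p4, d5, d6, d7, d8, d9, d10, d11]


Parity bits: p1=0, p2=0, p3=0, p4=0

001011101001101


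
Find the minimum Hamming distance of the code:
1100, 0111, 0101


Comparing all pairs, minimum distance: 1
Can detect 0 errors, correct 0 errors

1


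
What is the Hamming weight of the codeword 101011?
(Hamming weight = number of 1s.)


Counting 1s in 101011

4


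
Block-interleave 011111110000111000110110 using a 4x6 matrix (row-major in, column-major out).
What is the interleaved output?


Matrix:
  011111
  110000
  111000
  110110
Read columns: 011111111010100110011000

011111111010100110011000


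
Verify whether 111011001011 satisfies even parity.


Number of 1s: 8

Yes, parity is correct (8 ones)


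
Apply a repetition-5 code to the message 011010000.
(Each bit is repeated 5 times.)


Each bit -> 5 copies

000001111111111000001111100000000000000000000


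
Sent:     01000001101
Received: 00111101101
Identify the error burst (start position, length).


XOR: 01111100000

Burst at position 1, length 5


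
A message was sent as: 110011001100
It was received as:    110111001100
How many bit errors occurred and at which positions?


XOR: 000100000000

1 error(s) at position(s): 3


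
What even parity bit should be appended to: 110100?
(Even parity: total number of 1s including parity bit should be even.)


Number of 1s in data: 3
Parity bit: 1

1


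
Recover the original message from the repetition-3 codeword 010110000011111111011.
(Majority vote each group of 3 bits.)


Groups: 010, 110, 000, 011, 111, 111, 011
Majority votes: 0101111

0101111


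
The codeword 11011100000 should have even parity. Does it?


Number of 1s: 5

No, parity error (5 ones)


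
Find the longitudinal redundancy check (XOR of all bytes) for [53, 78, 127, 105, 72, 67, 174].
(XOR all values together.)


XOR chain: 53 ^ 78 ^ 127 ^ 105 ^ 72 ^ 67 ^ 174 = 200

200


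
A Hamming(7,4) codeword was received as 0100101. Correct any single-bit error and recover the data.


Syndrome = 0: no error detected

Data: 0101 (no errors)


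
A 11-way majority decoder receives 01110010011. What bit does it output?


Ones: 6 out of 11
Threshold: 6

1 (6/11 voted 1)


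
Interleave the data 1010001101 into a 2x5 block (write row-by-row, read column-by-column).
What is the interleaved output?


Matrix:
  10100
  01101
Read columns: 1001110001

1001110001


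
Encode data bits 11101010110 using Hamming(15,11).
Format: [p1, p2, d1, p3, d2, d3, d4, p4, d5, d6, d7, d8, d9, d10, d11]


Parity bits: p1=1, p2=0, p3=0, p4=0

101011001010110


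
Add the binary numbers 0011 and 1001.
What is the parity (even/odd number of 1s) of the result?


0011 = 3
1001 = 9
Sum = 12 = 1100
1s count = 2

even parity (2 ones in 1100)


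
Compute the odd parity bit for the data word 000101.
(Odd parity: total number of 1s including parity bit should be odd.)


Number of 1s in data: 2
Parity bit: 1

1


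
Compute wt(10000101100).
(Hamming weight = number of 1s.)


Counting 1s in 10000101100

4


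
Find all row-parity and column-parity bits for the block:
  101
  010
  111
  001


Row parities: 0111
Column parities: 001

Row P: 0111, Col P: 001, Corner: 1


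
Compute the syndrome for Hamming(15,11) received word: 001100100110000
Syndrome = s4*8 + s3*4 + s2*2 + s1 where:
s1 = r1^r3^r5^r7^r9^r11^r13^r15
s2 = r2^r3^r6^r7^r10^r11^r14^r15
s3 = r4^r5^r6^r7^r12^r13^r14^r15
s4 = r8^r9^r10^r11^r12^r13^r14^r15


s1=1, s2=0, s3=0, s4=0

Syndrome = 1 (error at position 1)


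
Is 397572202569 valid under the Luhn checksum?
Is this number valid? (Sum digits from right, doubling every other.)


Luhn sum = 57
57 mod 10 = 7

Invalid (Luhn sum mod 10 = 7)


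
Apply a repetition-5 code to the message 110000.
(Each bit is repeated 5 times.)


Each bit -> 5 copies

111111111100000000000000000000


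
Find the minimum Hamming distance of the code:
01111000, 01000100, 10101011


Comparing all pairs, minimum distance: 4
Can detect 3 errors, correct 1 errors

4


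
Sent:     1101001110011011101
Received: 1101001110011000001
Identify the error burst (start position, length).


XOR: 0000000000000011100

Burst at position 14, length 3


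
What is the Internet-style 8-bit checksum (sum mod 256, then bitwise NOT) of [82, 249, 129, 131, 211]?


Sum = 802 mod 256 = 34
Complement = 221

221


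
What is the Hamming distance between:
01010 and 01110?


XOR: 00100
Count of 1s: 1

1


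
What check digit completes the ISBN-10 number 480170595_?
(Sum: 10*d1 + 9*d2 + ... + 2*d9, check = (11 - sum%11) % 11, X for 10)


Weighted sum: 218
218 mod 11 = 9

Check digit: 2


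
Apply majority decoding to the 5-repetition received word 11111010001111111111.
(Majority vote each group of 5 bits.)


Groups: 11111, 01000, 11111, 11111
Majority votes: 1011

1011


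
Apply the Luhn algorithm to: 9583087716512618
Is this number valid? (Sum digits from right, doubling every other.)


Luhn sum = 74
74 mod 10 = 4

Invalid (Luhn sum mod 10 = 4)


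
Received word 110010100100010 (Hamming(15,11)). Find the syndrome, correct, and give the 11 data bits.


Syndrome = 5: error at position 5

Data: 00010100010 (corrected bit 5)
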